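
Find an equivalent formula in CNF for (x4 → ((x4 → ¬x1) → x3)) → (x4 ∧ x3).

(x4 → ((x4 → ¬x1) → x3)) → (x4 ∧ x3)
⇔ ¬(x4 → ((x4 → ¬x1) → x3)) ∨ (x4 ∧ x3)   [eliminate →]
⇔ ¬(¬x4 ∨ ((x4 → ¬x1) → x3)) ∨ (x4 ∧ x3)   [eliminate →]
⇔ ¬(¬x4 ∨ ¬(x4 → ¬x1) ∨ x3) ∨ (x4 ∧ x3)   [eliminate →]
⇔ ¬(¬x4 ∨ ¬(¬x4 ∨ ¬x1) ∨ x3) ∨ (x4 ∧ x3)   [eliminate →]
⇔ (¬¬x4 ∧ ¬¬(¬x4 ∨ ¬x1) ∧ ¬x3) ∨ (x4 ∧ x3)   [De Morgan]
⇔ (x4 ∧ ¬¬(¬x4 ∨ ¬x1) ∧ ¬x3) ∨ (x4 ∧ x3)   [double negation]
⇔ (x4 ∧ (¬x4 ∨ ¬x1) ∧ ¬x3) ∨ (x4 ∧ x3)   [double negation]
⇔ (x4 ∨ x4) ∧ (x4 ∨ x3) ∧ (¬x4 ∨ ¬x1 ∨ x4) ∧ (¬x4 ∨ ¬x1 ∨ x3) ∧ (¬x3 ∨ x4) ∧ (¬x3 ∨ x3)   [distribute ∨ over ∧]
⇔ x4 ∧ (¬x4 ∨ ¬x1 ∨ x3)   [simplify]

x4 ∧ (¬x4 ∨ ¬x1 ∨ x3)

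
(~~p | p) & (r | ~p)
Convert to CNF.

(~~p | p) & (r | ~p)
≡ (p | p) & (r | ~p)   [double negation]
≡ p & (r | ~p)   [simplify]

p & (r | ~p)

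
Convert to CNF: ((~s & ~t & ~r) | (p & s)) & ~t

(~s | p) & (~r | p) & (~r | s) & ~t

((~s & ~t & ~r) | (p & s)) & ~t
⇔ (~s | p) & (~s | s) & (~t | p) & (~t | s) & (~r | p) & (~r | s) & ~t   [distribute | over &]
⇔ (~s | p) & (~r | p) & (~r | s) & ~t   [simplify]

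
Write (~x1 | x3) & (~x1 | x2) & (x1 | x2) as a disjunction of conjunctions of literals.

(~x1 | x3) & (~x1 | x2) & (x1 | x2)
⇔ (~x1 & ~x1 & x1) | (~x1 & ~x1 & x2) | (~x1 & x2 & x1) | (~x1 & x2 & x2) | (x3 & ~x1 & x1) | (x3 & ~x1 & x2) | (x3 & x2 & x1) | (x3 & x2 & x2)   [distribute & over |]
⇔ (~x1 & x2) | (x3 & x2)   [simplify]

(~x1 & x2) | (x3 & x2)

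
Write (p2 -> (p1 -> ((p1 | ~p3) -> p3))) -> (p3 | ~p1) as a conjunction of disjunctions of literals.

(p2 -> (p1 -> ((p1 | ~p3) -> p3))) -> (p3 | ~p1)
= ~(p2 -> (p1 -> ((p1 | ~p3) -> p3))) | p3 | ~p1   [eliminate ->]
= ~(~p2 | (p1 -> ((p1 | ~p3) -> p3))) | p3 | ~p1   [eliminate ->]
= ~(~p2 | ~p1 | ((p1 | ~p3) -> p3)) | p3 | ~p1   [eliminate ->]
= ~(~p2 | ~p1 | ~(p1 | ~p3) | p3) | p3 | ~p1   [eliminate ->]
= (~~p2 & ~~p1 & ~~(p1 | ~p3) & ~p3) | p3 | ~p1   [De Morgan]
= (p2 & ~~p1 & ~~(p1 | ~p3) & ~p3) | p3 | ~p1   [double negation]
= (p2 & p1 & ~~(p1 | ~p3) & ~p3) | p3 | ~p1   [double negation]
= (p2 & p1 & (p1 | ~p3) & ~p3) | p3 | ~p1   [double negation]
= (p2 | p3 | ~p1) & (p1 | p3 | ~p1) & (p1 | ~p3 | p3 | ~p1) & (~p3 | p3 | ~p1)   [distribute | over &]
= p2 | p3 | ~p1   [simplify]

p2 | p3 | ~p1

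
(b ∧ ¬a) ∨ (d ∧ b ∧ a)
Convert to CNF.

b ∧ (¬a ∨ d)

(b ∧ ¬a) ∨ (d ∧ b ∧ a)
= (b ∨ d) ∧ (b ∨ b) ∧ (b ∨ a) ∧ (¬a ∨ d) ∧ (¬a ∨ b) ∧ (¬a ∨ a)   [distribute ∨ over ∧]
= b ∧ (¬a ∨ d)   [simplify]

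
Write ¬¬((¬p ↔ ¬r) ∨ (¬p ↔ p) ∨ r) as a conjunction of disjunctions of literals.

¬¬((¬p ↔ ¬r) ∨ (¬p ↔ p) ∨ r)
= ¬¬(((¬p → ¬r) ∧ (¬r → ¬p)) ∨ (¬p ↔ p) ∨ r)   [eliminate ↔]
= ¬¬(((¬¬p ∨ ¬r) ∧ (¬r → ¬p)) ∨ (¬p ↔ p) ∨ r)   [eliminate →]
= ¬¬(((¬¬p ∨ ¬r) ∧ (¬¬r ∨ ¬p)) ∨ (¬p ↔ p) ∨ r)   [eliminate →]
= ¬¬(((¬¬p ∨ ¬r) ∧ (¬¬r ∨ ¬p)) ∨ ((¬p → p) ∧ (p → ¬p)) ∨ r)   [eliminate ↔]
= ¬¬(((¬¬p ∨ ¬r) ∧ (¬¬r ∨ ¬p)) ∨ ((¬¬p ∨ p) ∧ (p → ¬p)) ∨ r)   [eliminate →]
= ¬¬(((¬¬p ∨ ¬r) ∧ (¬¬r ∨ ¬p)) ∨ ((¬¬p ∨ p) ∧ (¬p ∨ ¬p)) ∨ r)   [eliminate →]
= ((¬¬p ∨ ¬r) ∧ (¬¬r ∨ ¬p)) ∨ ((¬¬p ∨ p) ∧ (¬p ∨ ¬p)) ∨ r   [double negation]
= ((p ∨ ¬r) ∧ (¬¬r ∨ ¬p)) ∨ ((¬¬p ∨ p) ∧ (¬p ∨ ¬p)) ∨ r   [double negation]
= ((p ∨ ¬r) ∧ (r ∨ ¬p)) ∨ ((¬¬p ∨ p) ∧ (¬p ∨ ¬p)) ∨ r   [double negation]
= ((p ∨ ¬r) ∧ (r ∨ ¬p)) ∨ ((p ∨ p) ∧ (¬p ∨ ¬p)) ∨ r   [double negation]
= (p ∨ ¬r ∨ p ∨ p ∨ r) ∧ (p ∨ ¬r ∨ ¬p ∨ ¬p ∨ r) ∧ (r ∨ ¬p ∨ p ∨ p ∨ r) ∧ (r ∨ ¬p ∨ ¬p ∨ ¬p ∨ r)   [distribute ∨ over ∧]
= r ∨ ¬p   [simplify]

r ∨ ¬p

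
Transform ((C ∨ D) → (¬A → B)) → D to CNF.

((C ∨ D) → (¬A → B)) → D
= ¬((C ∨ D) → (¬A → B)) ∨ D   — eliminate →
= ¬(¬(C ∨ D) ∨ (¬A → B)) ∨ D   — eliminate →
= ¬(¬(C ∨ D) ∨ ¬¬A ∨ B) ∨ D   — eliminate →
= (¬¬(C ∨ D) ∧ ¬¬¬A ∧ ¬B) ∨ D   — De Morgan
= ((C ∨ D) ∧ ¬¬¬A ∧ ¬B) ∨ D   — double negation
= ((C ∨ D) ∧ ¬A ∧ ¬B) ∨ D   — double negation
= (C ∨ D ∨ D) ∧ (¬A ∨ D) ∧ (¬B ∨ D)   — distribute ∨ over ∧
= (C ∨ D) ∧ (¬A ∨ D) ∧ (¬B ∨ D)   — simplify

(C ∨ D) ∧ (¬A ∨ D) ∧ (¬B ∨ D)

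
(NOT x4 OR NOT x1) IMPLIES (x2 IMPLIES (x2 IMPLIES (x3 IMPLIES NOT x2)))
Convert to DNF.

(x4 AND x1) OR NOT x2 OR NOT x3

(NOT x4 OR NOT x1) IMPLIES (x2 IMPLIES (x2 IMPLIES (x3 IMPLIES NOT x2)))
= NOT (NOT x4 OR NOT x1) OR (x2 IMPLIES (x2 IMPLIES (x3 IMPLIES NOT x2)))   [eliminate IMPLIES]
= NOT (NOT x4 OR NOT x1) OR NOT x2 OR (x2 IMPLIES (x3 IMPLIES NOT x2))   [eliminate IMPLIES]
= NOT (NOT x4 OR NOT x1) OR NOT x2 OR NOT x2 OR (x3 IMPLIES NOT x2)   [eliminate IMPLIES]
= NOT (NOT x4 OR NOT x1) OR NOT x2 OR NOT x2 OR NOT x3 OR NOT x2   [eliminate IMPLIES]
= (NOT NOT x4 AND NOT NOT x1) OR NOT x2 OR NOT x2 OR NOT x3 OR NOT x2   [De Morgan]
= (x4 AND NOT NOT x1) OR NOT x2 OR NOT x2 OR NOT x3 OR NOT x2   [double negation]
= (x4 AND x1) OR NOT x2 OR NOT x2 OR NOT x3 OR NOT x2   [double negation]
= (x4 AND x1) OR NOT x2 OR NOT x3   [simplify]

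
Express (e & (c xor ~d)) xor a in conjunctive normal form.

(e & (c xor ~d)) xor a
⇔ ((e & (c xor ~d)) | a) & ~(e & (c xor ~d) & a)   (expand xor)
⇔ ((e & (c | ~d) & ~(c & ~d)) | a) & ~(e & (c xor ~d) & a)   (expand xor)
⇔ ((e & (c | ~d) & ~(c & ~d)) | a) & ~(e & (c | ~d) & ~(c & ~d) & a)   (expand xor)
⇔ ((e & (c | ~d) & (~c | ~~d)) | a) & ~(e & (c | ~d) & ~(c & ~d) & a)   (De Morgan)
⇔ ((e & (c | ~d) & (~c | d)) | a) & ~(e & (c | ~d) & ~(c & ~d) & a)   (double negation)
⇔ ((e & (c | ~d) & (~c | d)) | a) & (~e | ~(c | ~d) | ~~(c & ~d) | ~a)   (De Morgan)
⇔ ((e & (c | ~d) & (~c | d)) | a) & (~e | (~c & ~~d) | ~~(c & ~d) | ~a)   (De Morgan)
⇔ ((e & (c | ~d) & (~c | d)) | a) & (~e | (~c & d) | ~~(c & ~d) | ~a)   (double negation)
⇔ ((e & (c | ~d) & (~c | d)) | a) & (~e | (~c & d) | (c & ~d) | ~a)   (double negation)
⇔ (e | a) & (c | ~d | a) & (~c | d | a) & (~e | ~c | c | ~a) & (~e | ~c | ~d | ~a) & (~e | d | c | ~a) & (~e | d | ~d | ~a)   (distribute | over &)
⇔ (e | a) & (c | ~d | a) & (~c | d | a) & (~e | ~c | ~d | ~a) & (~e | d | c | ~a)   (simplify)

(e | a) & (c | ~d | a) & (~c | d | a) & (~e | ~c | ~d | ~a) & (~e | d | c | ~a)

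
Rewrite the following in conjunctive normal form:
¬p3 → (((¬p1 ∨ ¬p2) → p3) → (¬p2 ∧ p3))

¬p3 → (((¬p1 ∨ ¬p2) → p3) → (¬p2 ∧ p3))
⇔ ¬¬p3 ∨ (((¬p1 ∨ ¬p2) → p3) → (¬p2 ∧ p3))   [eliminate →]
⇔ ¬¬p3 ∨ ¬((¬p1 ∨ ¬p2) → p3) ∨ (¬p2 ∧ p3)   [eliminate →]
⇔ ¬¬p3 ∨ ¬(¬(¬p1 ∨ ¬p2) ∨ p3) ∨ (¬p2 ∧ p3)   [eliminate →]
⇔ p3 ∨ ¬(¬(¬p1 ∨ ¬p2) ∨ p3) ∨ (¬p2 ∧ p3)   [double negation]
⇔ p3 ∨ (¬¬(¬p1 ∨ ¬p2) ∧ ¬p3) ∨ (¬p2 ∧ p3)   [De Morgan]
⇔ p3 ∨ ((¬p1 ∨ ¬p2) ∧ ¬p3) ∨ (¬p2 ∧ p3)   [double negation]
⇔ (p3 ∨ ¬p1 ∨ ¬p2 ∨ ¬p2) ∧ (p3 ∨ ¬p1 ∨ ¬p2 ∨ p3) ∧ (p3 ∨ ¬p3 ∨ ¬p2) ∧ (p3 ∨ ¬p3 ∨ p3)   [distribute ∨ over ∧]
⇔ p3 ∨ ¬p1 ∨ ¬p2   [simplify]

p3 ∨ ¬p1 ∨ ¬p2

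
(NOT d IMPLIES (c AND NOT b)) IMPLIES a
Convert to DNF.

(NOT d IMPLIES (c AND NOT b)) IMPLIES a
≡ NOT (NOT d IMPLIES (c AND NOT b)) OR a   — eliminate IMPLIES
≡ NOT (NOT NOT d OR (c AND NOT b)) OR a   — eliminate IMPLIES
≡ (NOT NOT NOT d AND NOT (c AND NOT b)) OR a   — De Morgan
≡ (NOT d AND NOT (c AND NOT b)) OR a   — double negation
≡ (NOT d AND (NOT c OR NOT NOT b)) OR a   — De Morgan
≡ (NOT d AND (NOT c OR b)) OR a   — double negation
≡ (NOT d AND NOT c) OR (NOT d AND b) OR a   — distribute AND over OR

(NOT d AND NOT c) OR (NOT d AND b) OR a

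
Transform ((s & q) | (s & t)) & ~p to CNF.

s & (q | t) & ~p

((s & q) | (s & t)) & ~p
⇔ (s | s) & (s | t) & (q | s) & (q | t) & ~p   (distribute | over &)
⇔ s & (q | t) & ~p   (simplify)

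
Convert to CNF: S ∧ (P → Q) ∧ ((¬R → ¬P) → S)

S ∧ (¬P ∨ Q)

S ∧ (P → Q) ∧ ((¬R → ¬P) → S)
≡ S ∧ (¬P ∨ Q) ∧ ((¬R → ¬P) → S)   — eliminate →
≡ S ∧ (¬P ∨ Q) ∧ (¬(¬R → ¬P) ∨ S)   — eliminate →
≡ S ∧ (¬P ∨ Q) ∧ (¬(¬¬R ∨ ¬P) ∨ S)   — eliminate →
≡ S ∧ (¬P ∨ Q) ∧ ((¬¬¬R ∧ ¬¬P) ∨ S)   — De Morgan
≡ S ∧ (¬P ∨ Q) ∧ ((¬R ∧ ¬¬P) ∨ S)   — double negation
≡ S ∧ (¬P ∨ Q) ∧ ((¬R ∧ P) ∨ S)   — double negation
≡ S ∧ (¬P ∨ Q) ∧ (¬R ∨ S) ∧ (P ∨ S)   — distribute ∨ over ∧
≡ S ∧ (¬P ∨ Q)   — simplify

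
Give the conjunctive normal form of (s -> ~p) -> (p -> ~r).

(s -> ~p) -> (p -> ~r)
≡ ~(s -> ~p) | (p -> ~r)   (eliminate ->)
≡ ~(~s | ~p) | (p -> ~r)   (eliminate ->)
≡ ~(~s | ~p) | ~p | ~r   (eliminate ->)
≡ (~~s & ~~p) | ~p | ~r   (De Morgan)
≡ (s & ~~p) | ~p | ~r   (double negation)
≡ (s & p) | ~p | ~r   (double negation)
≡ (s | ~p | ~r) & (p | ~p | ~r)   (distribute | over &)
≡ s | ~p | ~r   (simplify)

s | ~p | ~r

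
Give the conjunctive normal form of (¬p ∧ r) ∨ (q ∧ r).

(¬p ∨ q) ∧ r

(¬p ∧ r) ∨ (q ∧ r)
⇔ (¬p ∨ q) ∧ (¬p ∨ r) ∧ (r ∨ q) ∧ (r ∨ r)
⇔ (¬p ∨ q) ∧ r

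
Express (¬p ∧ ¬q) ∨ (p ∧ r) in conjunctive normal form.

(¬p ∧ ¬q) ∨ (p ∧ r)
⇔ (¬p ∨ p) ∧ (¬p ∨ r) ∧ (¬q ∨ p) ∧ (¬q ∨ r)   — distribute ∨ over ∧
⇔ (¬p ∨ r) ∧ (¬q ∨ p) ∧ (¬q ∨ r)   — simplify

(¬p ∨ r) ∧ (¬q ∨ p) ∧ (¬q ∨ r)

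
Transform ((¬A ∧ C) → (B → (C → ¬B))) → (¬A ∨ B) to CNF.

¬A ∨ B

((¬A ∧ C) → (B → (C → ¬B))) → (¬A ∨ B)
≡ ¬((¬A ∧ C) → (B → (C → ¬B))) ∨ ¬A ∨ B   [eliminate →]
≡ ¬(¬(¬A ∧ C) ∨ (B → (C → ¬B))) ∨ ¬A ∨ B   [eliminate →]
≡ ¬(¬(¬A ∧ C) ∨ ¬B ∨ (C → ¬B)) ∨ ¬A ∨ B   [eliminate →]
≡ ¬(¬(¬A ∧ C) ∨ ¬B ∨ ¬C ∨ ¬B) ∨ ¬A ∨ B   [eliminate →]
≡ (¬¬(¬A ∧ C) ∧ ¬¬B ∧ ¬¬C ∧ ¬¬B) ∨ ¬A ∨ B   [De Morgan]
≡ (¬A ∧ C ∧ ¬¬B ∧ ¬¬C ∧ ¬¬B) ∨ ¬A ∨ B   [double negation]
≡ (¬A ∧ C ∧ B ∧ ¬¬C ∧ ¬¬B) ∨ ¬A ∨ B   [double negation]
≡ (¬A ∧ C ∧ B ∧ C ∧ ¬¬B) ∨ ¬A ∨ B   [double negation]
≡ (¬A ∧ C ∧ B ∧ C ∧ B) ∨ ¬A ∨ B   [double negation]
≡ (¬A ∨ ¬A ∨ B) ∧ (C ∨ ¬A ∨ B) ∧ (B ∨ ¬A ∨ B) ∧ (C ∨ ¬A ∨ B) ∧ (B ∨ ¬A ∨ B)   [distribute ∨ over ∧]
≡ ¬A ∨ B   [simplify]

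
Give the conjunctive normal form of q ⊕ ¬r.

q ⊕ ¬r
= (q ∨ ¬r) ∧ ¬(q ∧ ¬r)   (expand ⊕)
= (q ∨ ¬r) ∧ (¬q ∨ ¬¬r)   (De Morgan)
= (q ∨ ¬r) ∧ (¬q ∨ r)   (double negation)

(q ∨ ¬r) ∧ (¬q ∨ r)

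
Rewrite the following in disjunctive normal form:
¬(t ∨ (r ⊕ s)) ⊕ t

¬(t ∨ (r ⊕ s)) ⊕ t
≡ (¬(t ∨ (r ⊕ s)) ∧ ¬t) ∨ (¬¬(t ∨ (r ⊕ s)) ∧ t)   (expand ⊕)
≡ (¬(t ∨ (r ∧ ¬s) ∨ (¬r ∧ s)) ∧ ¬t) ∨ (¬¬(t ∨ (r ⊕ s)) ∧ t)   (expand ⊕)
≡ (¬(t ∨ (r ∧ ¬s) ∨ (¬r ∧ s)) ∧ ¬t) ∨ (¬¬(t ∨ (r ∧ ¬s) ∨ (¬r ∧ s)) ∧ t)   (expand ⊕)
≡ (¬t ∧ ¬(r ∧ ¬s) ∧ ¬(¬r ∧ s) ∧ ¬t) ∨ (¬¬(t ∨ (r ∧ ¬s) ∨ (¬r ∧ s)) ∧ t)   (De Morgan)
≡ (¬t ∧ (¬r ∨ ¬¬s) ∧ ¬(¬r ∧ s) ∧ ¬t) ∨ (¬¬(t ∨ (r ∧ ¬s) ∨ (¬r ∧ s)) ∧ t)   (De Morgan)
≡ (¬t ∧ (¬r ∨ s) ∧ ¬(¬r ∧ s) ∧ ¬t) ∨ (¬¬(t ∨ (r ∧ ¬s) ∨ (¬r ∧ s)) ∧ t)   (double negation)
≡ (¬t ∧ (¬r ∨ s) ∧ (¬¬r ∨ ¬s) ∧ ¬t) ∨ (¬¬(t ∨ (r ∧ ¬s) ∨ (¬r ∧ s)) ∧ t)   (De Morgan)
≡ (¬t ∧ (¬r ∨ s) ∧ (r ∨ ¬s) ∧ ¬t) ∨ (¬¬(t ∨ (r ∧ ¬s) ∨ (¬r ∧ s)) ∧ t)   (double negation)
≡ (¬t ∧ (¬r ∨ s) ∧ (r ∨ ¬s) ∧ ¬t) ∨ ((t ∨ (r ∧ ¬s) ∨ (¬r ∧ s)) ∧ t)   (double negation)
≡ (¬t ∧ ¬r ∧ r ∧ ¬t) ∨ (¬t ∧ ¬r ∧ ¬s ∧ ¬t) ∨ (¬t ∧ s ∧ r ∧ ¬t) ∨ (¬t ∧ s ∧ ¬s ∧ ¬t) ∨ (t ∧ t) ∨ (r ∧ ¬s ∧ t) ∨ (¬r ∧ s ∧ t)   (distribute ∧ over ∨)
≡ (¬t ∧ ¬r ∧ ¬s) ∨ (¬t ∧ s ∧ r) ∨ t   (simplify)

(¬t ∧ ¬r ∧ ¬s) ∨ (¬t ∧ s ∧ r) ∨ t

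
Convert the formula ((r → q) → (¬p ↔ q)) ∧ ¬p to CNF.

((r → q) → (¬p ↔ q)) ∧ ¬p
= (¬(r → q) ∨ (¬p ↔ q)) ∧ ¬p   — eliminate →
= (¬(¬r ∨ q) ∨ (¬p ↔ q)) ∧ ¬p   — eliminate →
= (¬(¬r ∨ q) ∨ ((¬p → q) ∧ (q → ¬p))) ∧ ¬p   — eliminate ↔
= (¬(¬r ∨ q) ∨ ((¬¬p ∨ q) ∧ (q → ¬p))) ∧ ¬p   — eliminate →
= (¬(¬r ∨ q) ∨ ((¬¬p ∨ q) ∧ (¬q ∨ ¬p))) ∧ ¬p   — eliminate →
= ((¬¬r ∧ ¬q) ∨ ((¬¬p ∨ q) ∧ (¬q ∨ ¬p))) ∧ ¬p   — De Morgan
= ((r ∧ ¬q) ∨ ((¬¬p ∨ q) ∧ (¬q ∨ ¬p))) ∧ ¬p   — double negation
= ((r ∧ ¬q) ∨ ((p ∨ q) ∧ (¬q ∨ ¬p))) ∧ ¬p   — double negation
= (r ∨ p ∨ q) ∧ (r ∨ ¬q ∨ ¬p) ∧ (¬q ∨ p ∨ q) ∧ (¬q ∨ ¬q ∨ ¬p) ∧ ¬p   — distribute ∨ over ∧
= (r ∨ p ∨ q) ∧ ¬p   — simplify

(r ∨ p ∨ q) ∧ ¬p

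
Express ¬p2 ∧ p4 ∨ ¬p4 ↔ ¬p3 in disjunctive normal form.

p2 ∧ p4 ∧ p3 ∨ ¬p3 ∧ ¬p2 ∧ p4 ∨ ¬p3 ∧ ¬p4

¬p2 ∧ p4 ∨ ¬p4 ↔ ¬p3
⇔ (¬p2 ∧ p4 ∨ ¬p4 → ¬p3) ∧ (¬p3 → ¬p2 ∧ p4 ∨ ¬p4)   — eliminate ↔
⇔ (¬(¬p2 ∧ p4 ∨ ¬p4) ∨ ¬p3) ∧ (¬p3 → ¬p2 ∧ p4 ∨ ¬p4)   — eliminate →
⇔ (¬(¬p2 ∧ p4 ∨ ¬p4) ∨ ¬p3) ∧ (¬¬p3 ∨ ¬p2 ∧ p4 ∨ ¬p4)   — eliminate →
⇔ (¬(¬p2 ∧ p4) ∧ ¬¬p4 ∨ ¬p3) ∧ (¬¬p3 ∨ ¬p2 ∧ p4 ∨ ¬p4)   — De Morgan
⇔ ((¬¬p2 ∨ ¬p4) ∧ ¬¬p4 ∨ ¬p3) ∧ (¬¬p3 ∨ ¬p2 ∧ p4 ∨ ¬p4)   — De Morgan
⇔ ((p2 ∨ ¬p4) ∧ ¬¬p4 ∨ ¬p3) ∧ (¬¬p3 ∨ ¬p2 ∧ p4 ∨ ¬p4)   — double negation
⇔ ((p2 ∨ ¬p4) ∧ p4 ∨ ¬p3) ∧ (¬¬p3 ∨ ¬p2 ∧ p4 ∨ ¬p4)   — double negation
⇔ ((p2 ∨ ¬p4) ∧ p4 ∨ ¬p3) ∧ (p3 ∨ ¬p2 ∧ p4 ∨ ¬p4)   — double negation
⇔ p2 ∧ p4 ∧ p3 ∨ p2 ∧ p4 ∧ ¬p2 ∧ p4 ∨ p2 ∧ p4 ∧ ¬p4 ∨ ¬p4 ∧ p4 ∧ p3 ∨ ¬p4 ∧ p4 ∧ ¬p2 ∧ p4 ∨ ¬p4 ∧ p4 ∧ ¬p4 ∨ ¬p3 ∧ p3 ∨ ¬p3 ∧ ¬p2 ∧ p4 ∨ ¬p3 ∧ ¬p4   — distribute ∧ over ∨
⇔ p2 ∧ p4 ∧ p3 ∨ ¬p3 ∧ ¬p2 ∧ p4 ∨ ¬p3 ∧ ¬p4   — simplify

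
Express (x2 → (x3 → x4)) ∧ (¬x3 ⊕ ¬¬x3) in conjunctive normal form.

(x2 → (x3 → x4)) ∧ (¬x3 ⊕ ¬¬x3)
= (¬x2 ∨ (x3 → x4)) ∧ (¬x3 ⊕ ¬¬x3)   (eliminate →)
= (¬x2 ∨ ¬x3 ∨ x4) ∧ (¬x3 ⊕ ¬¬x3)   (eliminate →)
= (¬x2 ∨ ¬x3 ∨ x4) ∧ (¬x3 ∨ ¬¬x3) ∧ ¬(¬x3 ∧ ¬¬x3)   (expand ⊕)
= (¬x2 ∨ ¬x3 ∨ x4) ∧ (¬x3 ∨ x3) ∧ ¬(¬x3 ∧ ¬¬x3)   (double negation)
= (¬x2 ∨ ¬x3 ∨ x4) ∧ (¬x3 ∨ x3) ∧ (¬¬x3 ∨ ¬¬¬x3)   (De Morgan)
= (¬x2 ∨ ¬x3 ∨ x4) ∧ (¬x3 ∨ x3) ∧ (x3 ∨ ¬¬¬x3)   (double negation)
= (¬x2 ∨ ¬x3 ∨ x4) ∧ (¬x3 ∨ x3) ∧ (x3 ∨ ¬x3)   (double negation)
= ¬x2 ∨ ¬x3 ∨ x4   (simplify)

¬x2 ∨ ¬x3 ∨ x4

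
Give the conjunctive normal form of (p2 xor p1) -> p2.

(p2 xor p1) -> p2
= ~(p2 xor p1) | p2   (eliminate ->)
= ~((p2 | p1) & ~(p2 & p1)) | p2   (expand xor)
= ~(p2 | p1) | ~~(p2 & p1) | p2   (De Morgan)
= (~p2 & ~p1) | ~~(p2 & p1) | p2   (De Morgan)
= (~p2 & ~p1) | (p2 & p1) | p2   (double negation)
= (~p2 | p2 | p2) & (~p2 | p1 | p2) & (~p1 | p2 | p2) & (~p1 | p1 | p2)   (distribute | over &)
= ~p1 | p2   (simplify)

~p1 | p2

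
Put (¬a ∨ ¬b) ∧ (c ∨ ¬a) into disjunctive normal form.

¬a ∨ (¬b ∧ c)

(¬a ∨ ¬b) ∧ (c ∨ ¬a)
≡ (¬a ∧ c) ∨ (¬a ∧ ¬a) ∨ (¬b ∧ c) ∨ (¬b ∧ ¬a)   — distribute ∧ over ∨
≡ ¬a ∨ (¬b ∧ c)   — simplify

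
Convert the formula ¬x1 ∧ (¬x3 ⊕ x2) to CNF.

¬x1 ∧ (¬x3 ⊕ x2)
⇔ ¬x1 ∧ (¬x3 ∨ x2) ∧ ¬(¬x3 ∧ x2)   — expand ⊕
⇔ ¬x1 ∧ (¬x3 ∨ x2) ∧ (¬¬x3 ∨ ¬x2)   — De Morgan
⇔ ¬x1 ∧ (¬x3 ∨ x2) ∧ (x3 ∨ ¬x2)   — double negation

¬x1 ∧ (¬x3 ∨ x2) ∧ (x3 ∨ ¬x2)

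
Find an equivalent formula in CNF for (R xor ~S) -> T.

(~R | ~S | T) & (S | R | T)

(R xor ~S) -> T
= ~(R xor ~S) | T   [eliminate ->]
= ~((R | ~S) & ~(R & ~S)) | T   [expand xor]
= ~(R | ~S) | ~~(R & ~S) | T   [De Morgan]
= (~R & ~~S) | ~~(R & ~S) | T   [De Morgan]
= (~R & S) | ~~(R & ~S) | T   [double negation]
= (~R & S) | (R & ~S) | T   [double negation]
= (~R | R | T) & (~R | ~S | T) & (S | R | T) & (S | ~S | T)   [distribute | over &]
= (~R | ~S | T) & (S | R | T)   [simplify]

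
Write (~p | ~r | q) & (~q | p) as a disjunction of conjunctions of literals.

(~p & ~q) | (~r & ~q) | (~r & p) | (q & p)

(~p | ~r | q) & (~q | p)
≡ (~p & ~q) | (~p & p) | (~r & ~q) | (~r & p) | (q & ~q) | (q & p)   — distribute & over |
≡ (~p & ~q) | (~r & ~q) | (~r & p) | (q & p)   — simplify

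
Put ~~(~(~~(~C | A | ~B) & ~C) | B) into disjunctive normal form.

C | B

~~(~(~~(~C | A | ~B) & ~C) | B)
≡ ~(~~(~C | A | ~B) & ~C) | B   — double negation
≡ ~~~(~C | A | ~B) | ~~C | B   — De Morgan
≡ ~(~C | A | ~B) | ~~C | B   — double negation
≡ (~~C & ~A & ~~B) | ~~C | B   — De Morgan
≡ (C & ~A & ~~B) | ~~C | B   — double negation
≡ (C & ~A & B) | ~~C | B   — double negation
≡ (C & ~A & B) | C | B   — double negation
≡ C | B   — simplify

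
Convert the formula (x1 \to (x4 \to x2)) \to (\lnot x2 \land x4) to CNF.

x4 \land \lnot x2

(x1 \to (x4 \to x2)) \to (\lnot x2 \land x4)
⇔ \lnot (x1 \to (x4 \to x2)) \lor (\lnot x2 \land x4)   [eliminate \to]
⇔ \lnot (\lnot x1 \lor (x4 \to x2)) \lor (\lnot x2 \land x4)   [eliminate \to]
⇔ \lnot (\lnot x1 \lor \lnot x4 \lor x2) \lor (\lnot x2 \land x4)   [eliminate \to]
⇔ (\lnot \lnot x1 \land \lnot \lnot x4 \land \lnot x2) \lor (\lnot x2 \land x4)   [De Morgan]
⇔ (x1 \land \lnot \lnot x4 \land \lnot x2) \lor (\lnot x2 \land x4)   [double negation]
⇔ (x1 \land x4 \land \lnot x2) \lor (\lnot x2 \land x4)   [double negation]
⇔ (x1 \lor \lnot x2) \land (x1 \lor x4) \land (x4 \lor \lnot x2) \land (x4 \lor x4) \land (\lnot x2 \lor \lnot x2) \land (\lnot x2 \lor x4)   [distribute \lor over \land]
⇔ x4 \land \lnot x2   [simplify]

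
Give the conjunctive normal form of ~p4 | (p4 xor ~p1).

~p4 | p1

~p4 | (p4 xor ~p1)
≡ ~p4 | ((p4 | ~p1) & ~(p4 & ~p1))   [expand xor]
≡ ~p4 | ((p4 | ~p1) & (~p4 | ~~p1))   [De Morgan]
≡ ~p4 | ((p4 | ~p1) & (~p4 | p1))   [double negation]
≡ (~p4 | p4 | ~p1) & (~p4 | ~p4 | p1)   [distribute | over &]
≡ ~p4 | p1   [simplify]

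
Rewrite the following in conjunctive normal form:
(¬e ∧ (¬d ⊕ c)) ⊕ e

(¬d ∨ c ∨ e) ∧ (d ∨ ¬c ∨ e)

(¬e ∧ (¬d ⊕ c)) ⊕ e
⇔ ((¬e ∧ (¬d ⊕ c)) ∨ e) ∧ ¬(¬e ∧ (¬d ⊕ c) ∧ e)   (expand ⊕)
⇔ ((¬e ∧ (¬d ∨ c) ∧ ¬(¬d ∧ c)) ∨ e) ∧ ¬(¬e ∧ (¬d ⊕ c) ∧ e)   (expand ⊕)
⇔ ((¬e ∧ (¬d ∨ c) ∧ ¬(¬d ∧ c)) ∨ e) ∧ ¬(¬e ∧ (¬d ∨ c) ∧ ¬(¬d ∧ c) ∧ e)   (expand ⊕)
⇔ ((¬e ∧ (¬d ∨ c) ∧ (¬¬d ∨ ¬c)) ∨ e) ∧ ¬(¬e ∧ (¬d ∨ c) ∧ ¬(¬d ∧ c) ∧ e)   (De Morgan)
⇔ ((¬e ∧ (¬d ∨ c) ∧ (d ∨ ¬c)) ∨ e) ∧ ¬(¬e ∧ (¬d ∨ c) ∧ ¬(¬d ∧ c) ∧ e)   (double negation)
⇔ ((¬e ∧ (¬d ∨ c) ∧ (d ∨ ¬c)) ∨ e) ∧ (¬¬e ∨ ¬(¬d ∨ c) ∨ ¬¬(¬d ∧ c) ∨ ¬e)   (De Morgan)
⇔ ((¬e ∧ (¬d ∨ c) ∧ (d ∨ ¬c)) ∨ e) ∧ (e ∨ ¬(¬d ∨ c) ∨ ¬¬(¬d ∧ c) ∨ ¬e)   (double negation)
⇔ ((¬e ∧ (¬d ∨ c) ∧ (d ∨ ¬c)) ∨ e) ∧ (e ∨ (¬¬d ∧ ¬c) ∨ ¬¬(¬d ∧ c) ∨ ¬e)   (De Morgan)
⇔ ((¬e ∧ (¬d ∨ c) ∧ (d ∨ ¬c)) ∨ e) ∧ (e ∨ (d ∧ ¬c) ∨ ¬¬(¬d ∧ c) ∨ ¬e)   (double negation)
⇔ ((¬e ∧ (¬d ∨ c) ∧ (d ∨ ¬c)) ∨ e) ∧ (e ∨ (d ∧ ¬c) ∨ (¬d ∧ c) ∨ ¬e)   (double negation)
⇔ (¬e ∨ e) ∧ (¬d ∨ c ∨ e) ∧ (d ∨ ¬c ∨ e) ∧ (e ∨ d ∨ ¬d ∨ ¬e) ∧ (e ∨ d ∨ c ∨ ¬e) ∧ (e ∨ ¬c ∨ ¬d ∨ ¬e) ∧ (e ∨ ¬c ∨ c ∨ ¬e)   (distribute ∨ over ∧)
⇔ (¬d ∨ c ∨ e) ∧ (d ∨ ¬c ∨ e)   (simplify)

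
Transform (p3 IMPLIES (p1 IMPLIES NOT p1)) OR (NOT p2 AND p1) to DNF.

NOT p3 OR NOT p1 OR (NOT p2 AND p1)

(p3 IMPLIES (p1 IMPLIES NOT p1)) OR (NOT p2 AND p1)
≡ NOT p3 OR (p1 IMPLIES NOT p1) OR (NOT p2 AND p1)   [eliminate IMPLIES]
≡ NOT p3 OR NOT p1 OR NOT p1 OR (NOT p2 AND p1)   [eliminate IMPLIES]
≡ NOT p3 OR NOT p1 OR (NOT p2 AND p1)   [simplify]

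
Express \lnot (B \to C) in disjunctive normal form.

B \land \lnot C

\lnot (B \to C)
≡ \lnot (\lnot B \lor C)   [eliminate \to]
≡ \lnot \lnot B \land \lnot C   [De Morgan]
≡ B \land \lnot C   [double negation]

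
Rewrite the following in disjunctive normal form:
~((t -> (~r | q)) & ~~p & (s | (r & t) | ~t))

(t & r & ~q) | ~p | (~s & ~r & t)

~((t -> (~r | q)) & ~~p & (s | (r & t) | ~t))
= ~((~t | ~r | q) & ~~p & (s | (r & t) | ~t))   — eliminate ->
= ~(~t | ~r | q) | ~~~p | ~(s | (r & t) | ~t)   — De Morgan
= (~~t & ~~r & ~q) | ~~~p | ~(s | (r & t) | ~t)   — De Morgan
= (t & ~~r & ~q) | ~~~p | ~(s | (r & t) | ~t)   — double negation
= (t & r & ~q) | ~~~p | ~(s | (r & t) | ~t)   — double negation
= (t & r & ~q) | ~p | ~(s | (r & t) | ~t)   — double negation
= (t & r & ~q) | ~p | (~s & ~(r & t) & ~~t)   — De Morgan
= (t & r & ~q) | ~p | (~s & (~r | ~t) & ~~t)   — De Morgan
= (t & r & ~q) | ~p | (~s & (~r | ~t) & t)   — double negation
= (t & r & ~q) | ~p | (~s & ~r & t) | (~s & ~t & t)   — distribute & over |
= (t & r & ~q) | ~p | (~s & ~r & t)   — simplify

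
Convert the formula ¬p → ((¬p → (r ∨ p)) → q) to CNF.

p ∨ ¬r ∨ q

¬p → ((¬p → (r ∨ p)) → q)
⇔ ¬¬p ∨ ((¬p → (r ∨ p)) → q)   [eliminate →]
⇔ ¬¬p ∨ ¬(¬p → (r ∨ p)) ∨ q   [eliminate →]
⇔ ¬¬p ∨ ¬(¬¬p ∨ r ∨ p) ∨ q   [eliminate →]
⇔ p ∨ ¬(¬¬p ∨ r ∨ p) ∨ q   [double negation]
⇔ p ∨ (¬¬¬p ∧ ¬r ∧ ¬p) ∨ q   [De Morgan]
⇔ p ∨ (¬p ∧ ¬r ∧ ¬p) ∨ q   [double negation]
⇔ (p ∨ ¬p ∨ q) ∧ (p ∨ ¬r ∨ q) ∧ (p ∨ ¬p ∨ q)   [distribute ∨ over ∧]
⇔ p ∨ ¬r ∨ q   [simplify]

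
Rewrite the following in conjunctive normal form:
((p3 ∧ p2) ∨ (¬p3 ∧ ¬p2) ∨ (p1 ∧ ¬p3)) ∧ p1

((p3 ∧ p2) ∨ (¬p3 ∧ ¬p2) ∨ (p1 ∧ ¬p3)) ∧ p1
⇔ (p3 ∨ ¬p3 ∨ p1) ∧ (p3 ∨ ¬p3 ∨ ¬p3) ∧ (p3 ∨ ¬p2 ∨ p1) ∧ (p3 ∨ ¬p2 ∨ ¬p3) ∧ (p2 ∨ ¬p3 ∨ p1) ∧ (p2 ∨ ¬p3 ∨ ¬p3) ∧ (p2 ∨ ¬p2 ∨ p1) ∧ (p2 ∨ ¬p2 ∨ ¬p3) ∧ p1   — distribute ∨ over ∧
⇔ (p2 ∨ ¬p3) ∧ p1   — simplify

(p2 ∨ ¬p3) ∧ p1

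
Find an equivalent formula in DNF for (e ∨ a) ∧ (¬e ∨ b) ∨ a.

e ∧ b ∨ a

(e ∨ a) ∧ (¬e ∨ b) ∨ a
= e ∧ ¬e ∨ e ∧ b ∨ a ∧ ¬e ∨ a ∧ b ∨ a   [distribute ∧ over ∨]
= e ∧ b ∨ a   [simplify]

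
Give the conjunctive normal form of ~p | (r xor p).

~p | (r xor p)
≡ ~p | ((r | p) & ~(r & p))   [expand xor]
≡ ~p | ((r | p) & (~r | ~p))   [De Morgan]
≡ (~p | r | p) & (~p | ~r | ~p)   [distribute | over &]
≡ ~p | ~r   [simplify]

~p | ~r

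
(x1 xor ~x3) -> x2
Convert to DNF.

(x1 xor ~x3) -> x2
≡ ~(x1 xor ~x3) | x2   — eliminate ->
≡ ~((x1 & ~~x3) | (~x1 & ~x3)) | x2   — expand xor
≡ (~(x1 & ~~x3) & ~(~x1 & ~x3)) | x2   — De Morgan
≡ ((~x1 | ~~~x3) & ~(~x1 & ~x3)) | x2   — De Morgan
≡ ((~x1 | ~x3) & ~(~x1 & ~x3)) | x2   — double negation
≡ ((~x1 | ~x3) & (~~x1 | ~~x3)) | x2   — De Morgan
≡ ((~x1 | ~x3) & (x1 | ~~x3)) | x2   — double negation
≡ ((~x1 | ~x3) & (x1 | x3)) | x2   — double negation
≡ (~x1 & x1) | (~x1 & x3) | (~x3 & x1) | (~x3 & x3) | x2   — distribute & over |
≡ (~x1 & x3) | (~x3 & x1) | x2   — simplify

(~x1 & x3) | (~x3 & x1) | x2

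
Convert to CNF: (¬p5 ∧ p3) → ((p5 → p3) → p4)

(¬p5 ∧ p3) → ((p5 → p3) → p4)
⇔ ¬(¬p5 ∧ p3) ∨ ((p5 → p3) → p4)   [eliminate →]
⇔ ¬(¬p5 ∧ p3) ∨ ¬(p5 → p3) ∨ p4   [eliminate →]
⇔ ¬(¬p5 ∧ p3) ∨ ¬(¬p5 ∨ p3) ∨ p4   [eliminate →]
⇔ ¬¬p5 ∨ ¬p3 ∨ ¬(¬p5 ∨ p3) ∨ p4   [De Morgan]
⇔ p5 ∨ ¬p3 ∨ ¬(¬p5 ∨ p3) ∨ p4   [double negation]
⇔ p5 ∨ ¬p3 ∨ (¬¬p5 ∧ ¬p3) ∨ p4   [De Morgan]
⇔ p5 ∨ ¬p3 ∨ (p5 ∧ ¬p3) ∨ p4   [double negation]
⇔ (p5 ∨ ¬p3 ∨ p5 ∨ p4) ∧ (p5 ∨ ¬p3 ∨ ¬p3 ∨ p4)   [distribute ∨ over ∧]
⇔ p5 ∨ ¬p3 ∨ p4   [simplify]

p5 ∨ ¬p3 ∨ p4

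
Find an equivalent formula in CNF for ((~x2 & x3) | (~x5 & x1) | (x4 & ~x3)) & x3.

((~x2 & x3) | (~x5 & x1) | (x4 & ~x3)) & x3
≡ (~x2 | ~x5 | x4) & (~x2 | ~x5 | ~x3) & (~x2 | x1 | x4) & (~x2 | x1 | ~x3) & (x3 | ~x5 | x4) & (x3 | ~x5 | ~x3) & (x3 | x1 | x4) & (x3 | x1 | ~x3) & x3
≡ (~x2 | ~x5 | x4) & (~x2 | ~x5 | ~x3) & (~x2 | x1 | x4) & (~x2 | x1 | ~x3) & x3

(~x2 | ~x5 | x4) & (~x2 | ~x5 | ~x3) & (~x2 | x1 | x4) & (~x2 | x1 | ~x3) & x3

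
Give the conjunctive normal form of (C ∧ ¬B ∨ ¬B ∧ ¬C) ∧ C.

(C ∧ ¬B ∨ ¬B ∧ ¬C) ∧ C
≡ (C ∨ ¬B) ∧ (C ∨ ¬C) ∧ (¬B ∨ ¬B) ∧ (¬B ∨ ¬C) ∧ C   [distribute ∨ over ∧]
≡ ¬B ∧ C   [simplify]

¬B ∧ C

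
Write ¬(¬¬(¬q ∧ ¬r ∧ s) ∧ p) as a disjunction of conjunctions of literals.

¬(¬¬(¬q ∧ ¬r ∧ s) ∧ p)
= ¬¬¬(¬q ∧ ¬r ∧ s) ∨ ¬p   [De Morgan]
= ¬(¬q ∧ ¬r ∧ s) ∨ ¬p   [double negation]
= ¬¬q ∨ ¬¬r ∨ ¬s ∨ ¬p   [De Morgan]
= q ∨ ¬¬r ∨ ¬s ∨ ¬p   [double negation]
= q ∨ r ∨ ¬s ∨ ¬p   [double negation]

q ∨ r ∨ ¬s ∨ ¬p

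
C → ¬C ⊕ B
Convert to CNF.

C → ¬C ⊕ B
⇔ ¬C ∨ (¬C ⊕ B)   — eliminate →
⇔ ¬C ∨ (¬C ∨ B) ∧ ¬(¬C ∧ B)   — expand ⊕
⇔ ¬C ∨ (¬C ∨ B) ∧ (¬¬C ∨ ¬B)   — De Morgan
⇔ ¬C ∨ (¬C ∨ B) ∧ (C ∨ ¬B)   — double negation
⇔ (¬C ∨ ¬C ∨ B) ∧ (¬C ∨ C ∨ ¬B)   — distribute ∨ over ∧
⇔ ¬C ∨ B   — simplify

¬C ∨ B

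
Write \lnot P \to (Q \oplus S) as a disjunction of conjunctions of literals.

P \lor (Q \land \lnot S) \lor (\lnot Q \land S)

\lnot P \to (Q \oplus S)
⇔ \lnot \lnot P \lor (Q \oplus S)   — eliminate \to
⇔ \lnot \lnot P \lor (Q \land \lnot S) \lor (\lnot Q \land S)   — expand \oplus
⇔ P \lor (Q \land \lnot S) \lor (\lnot Q \land S)   — double negation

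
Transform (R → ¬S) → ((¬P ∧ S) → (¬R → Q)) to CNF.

R ∨ P ∨ ¬S ∨ Q

(R → ¬S) → ((¬P ∧ S) → (¬R → Q))
≡ ¬(R → ¬S) ∨ ((¬P ∧ S) → (¬R → Q))   (eliminate →)
≡ ¬(¬R ∨ ¬S) ∨ ((¬P ∧ S) → (¬R → Q))   (eliminate →)
≡ ¬(¬R ∨ ¬S) ∨ ¬(¬P ∧ S) ∨ (¬R → Q)   (eliminate →)
≡ ¬(¬R ∨ ¬S) ∨ ¬(¬P ∧ S) ∨ ¬¬R ∨ Q   (eliminate →)
≡ (¬¬R ∧ ¬¬S) ∨ ¬(¬P ∧ S) ∨ ¬¬R ∨ Q   (De Morgan)
≡ (R ∧ ¬¬S) ∨ ¬(¬P ∧ S) ∨ ¬¬R ∨ Q   (double negation)
≡ (R ∧ S) ∨ ¬(¬P ∧ S) ∨ ¬¬R ∨ Q   (double negation)
≡ (R ∧ S) ∨ ¬¬P ∨ ¬S ∨ ¬¬R ∨ Q   (De Morgan)
≡ (R ∧ S) ∨ P ∨ ¬S ∨ ¬¬R ∨ Q   (double negation)
≡ (R ∧ S) ∨ P ∨ ¬S ∨ R ∨ Q   (double negation)
≡ (R ∨ P ∨ ¬S ∨ R ∨ Q) ∧ (S ∨ P ∨ ¬S ∨ R ∨ Q)   (distribute ∨ over ∧)
≡ R ∨ P ∨ ¬S ∨ Q   (simplify)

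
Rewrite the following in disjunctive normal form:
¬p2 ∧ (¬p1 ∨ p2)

¬p2 ∧ ¬p1

¬p2 ∧ (¬p1 ∨ p2)
≡ (¬p2 ∧ ¬p1) ∨ (¬p2 ∧ p2)   [distribute ∧ over ∨]
≡ ¬p2 ∧ ¬p1   [simplify]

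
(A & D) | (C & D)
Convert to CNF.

(A | C) & D

(A & D) | (C & D)
⇔ (A | C) & (A | D) & (D | C) & (D | D)   [distribute | over &]
⇔ (A | C) & D   [simplify]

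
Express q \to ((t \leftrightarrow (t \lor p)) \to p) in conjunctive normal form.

(\lnot q \lor t \lor p) \land (\lnot q \lor \lnot t \lor p)

q \to ((t \leftrightarrow (t \lor p)) \to p)
≡ \lnot q \lor ((t \leftrightarrow (t \lor p)) \to p)   — eliminate \to
≡ \lnot q \lor \lnot (t \leftrightarrow (t \lor p)) \lor p   — eliminate \to
≡ \lnot q \lor \lnot ((t \to (t \lor p)) \land ((t \lor p) \to t)) \lor p   — eliminate \leftrightarrow
≡ \lnot q \lor \lnot ((\lnot t \lor t \lor p) \land ((t \lor p) \to t)) \lor p   — eliminate \to
≡ \lnot q \lor \lnot ((\lnot t \lor t \lor p) \land (\lnot (t \lor p) \lor t)) \lor p   — eliminate \to
≡ \lnot q \lor \lnot (\lnot t \lor t \lor p) \lor \lnot (\lnot (t \lor p) \lor t) \lor p   — De Morgan
≡ \lnot q \lor (\lnot \lnot t \land \lnot t \land \lnot p) \lor \lnot (\lnot (t \lor p) \lor t) \lor p   — De Morgan
≡ \lnot q \lor (t \land \lnot t \land \lnot p) \lor \lnot (\lnot (t \lor p) \lor t) \lor p   — double negation
≡ \lnot q \lor (t \land \lnot t \land \lnot p) \lor (\lnot \lnot (t \lor p) \land \lnot t) \lor p   — De Morgan
≡ \lnot q \lor (t \land \lnot t \land \lnot p) \lor ((t \lor p) \land \lnot t) \lor p   — double negation
≡ (\lnot q \lor t \lor t \lor p \lor p) \land (\lnot q \lor t \lor \lnot t \lor p) \land (\lnot q \lor \lnot t \lor t \lor p \lor p) \land (\lnot q \lor \lnot t \lor \lnot t \lor p) \land (\lnot q \lor \lnot p \lor t \lor p \lor p) \land (\lnot q \lor \lnot p \lor \lnot t \lor p)   — distribute \lor over \land
≡ (\lnot q \lor t \lor p) \land (\lnot q \lor \lnot t \lor p)   — simplify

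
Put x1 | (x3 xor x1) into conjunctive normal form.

x1 | (x3 xor x1)
= x1 | ((x3 | x1) & ~(x3 & x1))   [expand xor]
= x1 | ((x3 | x1) & (~x3 | ~x1))   [De Morgan]
= (x1 | x3 | x1) & (x1 | ~x3 | ~x1)   [distribute | over &]
= x1 | x3   [simplify]

x1 | x3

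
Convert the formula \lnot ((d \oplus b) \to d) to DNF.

\lnot ((d \oplus b) \to d)
= \lnot (\lnot (d \oplus b) \lor d)
= \lnot (\lnot ((d \land \lnot b) \lor (\lnot d \land b)) \lor d)
= \lnot \lnot ((d \land \lnot b) \lor (\lnot d \land b)) \land \lnot d
= ((d \land \lnot b) \lor (\lnot d \land b)) \land \lnot d
= (d \land \lnot b \land \lnot d) \lor (\lnot d \land b \land \lnot d)
= \lnot d \land b

\lnot d \land b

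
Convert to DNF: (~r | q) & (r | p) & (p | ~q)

(~r | q) & (r | p) & (p | ~q)
≡ (~r & r & p) | (~r & r & ~q) | (~r & p & p) | (~r & p & ~q) | (q & r & p) | (q & r & ~q) | (q & p & p) | (q & p & ~q)   — distribute & over |
≡ (~r & p) | (q & p)   — simplify

(~r & p) | (q & p)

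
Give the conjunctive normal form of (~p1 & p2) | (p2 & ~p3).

(~p1 & p2) | (p2 & ~p3)
≡ (~p1 | p2) & (~p1 | ~p3) & (p2 | p2) & (p2 | ~p3)   — distribute | over &
≡ (~p1 | ~p3) & p2   — simplify

(~p1 | ~p3) & p2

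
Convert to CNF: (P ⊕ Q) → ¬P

(P ⊕ Q) → ¬P
≡ ¬(P ⊕ Q) ∨ ¬P   [eliminate →]
≡ ¬((P ∨ Q) ∧ ¬(P ∧ Q)) ∨ ¬P   [expand ⊕]
≡ ¬(P ∨ Q) ∨ ¬¬(P ∧ Q) ∨ ¬P   [De Morgan]
≡ (¬P ∧ ¬Q) ∨ ¬¬(P ∧ Q) ∨ ¬P   [De Morgan]
≡ (¬P ∧ ¬Q) ∨ (P ∧ Q) ∨ ¬P   [double negation]
≡ (¬P ∨ P ∨ ¬P) ∧ (¬P ∨ Q ∨ ¬P) ∧ (¬Q ∨ P ∨ ¬P) ∧ (¬Q ∨ Q ∨ ¬P)   [distribute ∨ over ∧]
≡ ¬P ∨ Q   [simplify]

¬P ∨ Q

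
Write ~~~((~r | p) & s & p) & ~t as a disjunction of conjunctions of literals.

~~~((~r | p) & s & p) & ~t
≡ ~((~r | p) & s & p) & ~t   — double negation
≡ (~(~r | p) | ~s | ~p) & ~t   — De Morgan
≡ ((~~r & ~p) | ~s | ~p) & ~t   — De Morgan
≡ ((r & ~p) | ~s | ~p) & ~t   — double negation
≡ (r & ~p & ~t) | (~s & ~t) | (~p & ~t)   — distribute & over |
≡ (~s & ~t) | (~p & ~t)   — simplify

(~s & ~t) | (~p & ~t)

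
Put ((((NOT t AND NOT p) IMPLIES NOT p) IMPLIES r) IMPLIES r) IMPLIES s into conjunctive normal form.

((((NOT t AND NOT p) IMPLIES NOT p) IMPLIES r) IMPLIES r) IMPLIES s
⇔ NOT ((((NOT t AND NOT p) IMPLIES NOT p) IMPLIES r) IMPLIES r) OR s   (eliminate IMPLIES)
⇔ NOT (NOT (((NOT t AND NOT p) IMPLIES NOT p) IMPLIES r) OR r) OR s   (eliminate IMPLIES)
⇔ NOT (NOT (NOT ((NOT t AND NOT p) IMPLIES NOT p) OR r) OR r) OR s   (eliminate IMPLIES)
⇔ NOT (NOT (NOT (NOT (NOT t AND NOT p) OR NOT p) OR r) OR r) OR s   (eliminate IMPLIES)
⇔ (NOT NOT (NOT (NOT (NOT t AND NOT p) OR NOT p) OR r) AND NOT r) OR s   (De Morgan)
⇔ ((NOT (NOT (NOT t AND NOT p) OR NOT p) OR r) AND NOT r) OR s   (double negation)
⇔ (((NOT NOT (NOT t AND NOT p) AND NOT NOT p) OR r) AND NOT r) OR s   (De Morgan)
⇔ (((NOT t AND NOT p AND NOT NOT p) OR r) AND NOT r) OR s   (double negation)
⇔ (((NOT t AND NOT p AND p) OR r) AND NOT r) OR s   (double negation)
⇔ (NOT t OR r OR s) AND (NOT p OR r OR s) AND (p OR r OR s) AND (NOT r OR s)   (distribute OR over AND)

(NOT t OR r OR s) AND (NOT p OR r OR s) AND (p OR r OR s) AND (NOT r OR s)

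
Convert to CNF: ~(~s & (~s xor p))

s | p

~(~s & (~s xor p))
≡ ~(~s & (~s | p) & ~(~s & p))   [expand xor]
≡ ~~s | ~(~s | p) | ~~(~s & p)   [De Morgan]
≡ s | ~(~s | p) | ~~(~s & p)   [double negation]
≡ s | (~~s & ~p) | ~~(~s & p)   [De Morgan]
≡ s | (s & ~p) | ~~(~s & p)   [double negation]
≡ s | (s & ~p) | (~s & p)   [double negation]
≡ (s | s | ~s) & (s | s | p) & (s | ~p | ~s) & (s | ~p | p)   [distribute | over &]
≡ s | p   [simplify]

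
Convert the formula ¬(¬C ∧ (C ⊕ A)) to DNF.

¬(¬C ∧ (C ⊕ A))
≡ ¬(¬C ∧ ((C ∧ ¬A) ∨ (¬C ∧ A)))   [expand ⊕]
≡ ¬¬C ∨ ¬((C ∧ ¬A) ∨ (¬C ∧ A))   [De Morgan]
≡ C ∨ ¬((C ∧ ¬A) ∨ (¬C ∧ A))   [double negation]
≡ C ∨ (¬(C ∧ ¬A) ∧ ¬(¬C ∧ A))   [De Morgan]
≡ C ∨ ((¬C ∨ ¬¬A) ∧ ¬(¬C ∧ A))   [De Morgan]
≡ C ∨ ((¬C ∨ A) ∧ ¬(¬C ∧ A))   [double negation]
≡ C ∨ ((¬C ∨ A) ∧ (¬¬C ∨ ¬A))   [De Morgan]
≡ C ∨ ((¬C ∨ A) ∧ (C ∨ ¬A))   [double negation]
≡ C ∨ (¬C ∧ C) ∨ (¬C ∧ ¬A) ∨ (A ∧ C) ∨ (A ∧ ¬A)   [distribute ∧ over ∨]
≡ C ∨ (¬C ∧ ¬A)   [simplify]

C ∨ (¬C ∧ ¬A)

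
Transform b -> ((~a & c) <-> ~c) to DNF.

b -> ((~a & c) <-> ~c)
⇔ ~b | ((~a & c) <-> ~c)   — eliminate ->
⇔ ~b | (((~a & c) -> ~c) & (~c -> (~a & c)))   — eliminate <->
⇔ ~b | ((~(~a & c) | ~c) & (~c -> (~a & c)))   — eliminate ->
⇔ ~b | ((~(~a & c) | ~c) & (~~c | (~a & c)))   — eliminate ->
⇔ ~b | ((~~a | ~c | ~c) & (~~c | (~a & c)))   — De Morgan
⇔ ~b | ((a | ~c | ~c) & (~~c | (~a & c)))   — double negation
⇔ ~b | ((a | ~c | ~c) & (c | (~a & c)))   — double negation
⇔ ~b | (a & c) | (a & ~a & c) | (~c & c) | (~c & ~a & c) | (~c & c) | (~c & ~a & c)   — distribute & over |
⇔ ~b | (a & c)   — simplify

~b | (a & c)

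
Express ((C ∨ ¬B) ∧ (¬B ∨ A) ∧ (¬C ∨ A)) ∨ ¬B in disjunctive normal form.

(C ∧ A) ∨ ¬B

((C ∨ ¬B) ∧ (¬B ∨ A) ∧ (¬C ∨ A)) ∨ ¬B
⇔ (C ∧ ¬B ∧ ¬C) ∨ (C ∧ ¬B ∧ A) ∨ (C ∧ A ∧ ¬C) ∨ (C ∧ A ∧ A) ∨ (¬B ∧ ¬B ∧ ¬C) ∨ (¬B ∧ ¬B ∧ A) ∨ (¬B ∧ A ∧ ¬C) ∨ (¬B ∧ A ∧ A) ∨ ¬B   [distribute ∧ over ∨]
⇔ (C ∧ A) ∨ ¬B   [simplify]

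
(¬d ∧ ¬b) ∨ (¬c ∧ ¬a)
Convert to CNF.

(¬d ∨ ¬c) ∧ (¬d ∨ ¬a) ∧ (¬b ∨ ¬c) ∧ (¬b ∨ ¬a)

(¬d ∧ ¬b) ∨ (¬c ∧ ¬a)
⇔ (¬d ∨ ¬c) ∧ (¬d ∨ ¬a) ∧ (¬b ∨ ¬c) ∧ (¬b ∨ ¬a)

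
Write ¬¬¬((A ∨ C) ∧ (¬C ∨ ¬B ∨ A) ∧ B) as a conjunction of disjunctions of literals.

¬¬¬((A ∨ C) ∧ (¬C ∨ ¬B ∨ A) ∧ B)
≡ ¬((A ∨ C) ∧ (¬C ∨ ¬B ∨ A) ∧ B)   — double negation
≡ ¬(A ∨ C) ∨ ¬(¬C ∨ ¬B ∨ A) ∨ ¬B   — De Morgan
≡ (¬A ∧ ¬C) ∨ ¬(¬C ∨ ¬B ∨ A) ∨ ¬B   — De Morgan
≡ (¬A ∧ ¬C) ∨ (¬¬C ∧ ¬¬B ∧ ¬A) ∨ ¬B   — De Morgan
≡ (¬A ∧ ¬C) ∨ (C ∧ ¬¬B ∧ ¬A) ∨ ¬B   — double negation
≡ (¬A ∧ ¬C) ∨ (C ∧ B ∧ ¬A) ∨ ¬B   — double negation
≡ (¬A ∨ C ∨ ¬B) ∧ (¬A ∨ B ∨ ¬B) ∧ (¬A ∨ ¬A ∨ ¬B) ∧ (¬C ∨ C ∨ ¬B) ∧ (¬C ∨ B ∨ ¬B) ∧ (¬C ∨ ¬A ∨ ¬B)   — distribute ∨ over ∧
≡ ¬A ∨ ¬B   — simplify

¬A ∨ ¬B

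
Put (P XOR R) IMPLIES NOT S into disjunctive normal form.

(NOT P AND NOT R) OR (R AND P) OR NOT S

(P XOR R) IMPLIES NOT S
≡ NOT (P XOR R) OR NOT S   — eliminate IMPLIES
≡ NOT ((P AND NOT R) OR (NOT P AND R)) OR NOT S   — expand XOR
≡ (NOT (P AND NOT R) AND NOT (NOT P AND R)) OR NOT S   — De Morgan
≡ ((NOT P OR NOT NOT R) AND NOT (NOT P AND R)) OR NOT S   — De Morgan
≡ ((NOT P OR R) AND NOT (NOT P AND R)) OR NOT S   — double negation
≡ ((NOT P OR R) AND (NOT NOT P OR NOT R)) OR NOT S   — De Morgan
≡ ((NOT P OR R) AND (P OR NOT R)) OR NOT S   — double negation
≡ (NOT P AND P) OR (NOT P AND NOT R) OR (R AND P) OR (R AND NOT R) OR NOT S   — distribute AND over OR
≡ (NOT P AND NOT R) OR (R AND P) OR NOT S   — simplify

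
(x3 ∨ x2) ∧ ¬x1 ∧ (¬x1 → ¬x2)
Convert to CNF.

(x3 ∨ x2) ∧ ¬x1 ∧ (x1 ∨ ¬x2)

(x3 ∨ x2) ∧ ¬x1 ∧ (¬x1 → ¬x2)
⇔ (x3 ∨ x2) ∧ ¬x1 ∧ (¬¬x1 ∨ ¬x2)   [eliminate →]
⇔ (x3 ∨ x2) ∧ ¬x1 ∧ (x1 ∨ ¬x2)   [double negation]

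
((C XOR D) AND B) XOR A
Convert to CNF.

((C XOR D) AND B) XOR A
≡ (((C XOR D) AND B) OR A) AND NOT ((C XOR D) AND B AND A)   [expand XOR]
≡ (((C OR D) AND NOT (C AND D) AND B) OR A) AND NOT ((C XOR D) AND B AND A)   [expand XOR]
≡ (((C OR D) AND NOT (C AND D) AND B) OR A) AND NOT ((C OR D) AND NOT (C AND D) AND B AND A)   [expand XOR]
≡ (((C OR D) AND (NOT C OR NOT D) AND B) OR A) AND NOT ((C OR D) AND NOT (C AND D) AND B AND A)   [De Morgan]
≡ (((C OR D) AND (NOT C OR NOT D) AND B) OR A) AND (NOT (C OR D) OR NOT NOT (C AND D) OR NOT B OR NOT A)   [De Morgan]
≡ (((C OR D) AND (NOT C OR NOT D) AND B) OR A) AND ((NOT C AND NOT D) OR NOT NOT (C AND D) OR NOT B OR NOT A)   [De Morgan]
≡ (((C OR D) AND (NOT C OR NOT D) AND B) OR A) AND ((NOT C AND NOT D) OR (C AND D) OR NOT B OR NOT A)   [double negation]
≡ (C OR D OR A) AND (NOT C OR NOT D OR A) AND (B OR A) AND (NOT C OR C OR NOT B OR NOT A) AND (NOT C OR D OR NOT B OR NOT A) AND (NOT D OR C OR NOT B OR NOT A) AND (NOT D OR D OR NOT B OR NOT A)   [distribute OR over AND]
≡ (C OR D OR A) AND (NOT C OR NOT D OR A) AND (B OR A) AND (NOT C OR D OR NOT B OR NOT A) AND (NOT D OR C OR NOT B OR NOT A)   [simplify]

(C OR D OR A) AND (NOT C OR NOT D OR A) AND (B OR A) AND (NOT C OR D OR NOT B OR NOT A) AND (NOT D OR C OR NOT B OR NOT A)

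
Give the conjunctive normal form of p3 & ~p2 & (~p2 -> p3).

p3 & ~p2 & (~p2 -> p3)
≡ p3 & ~p2 & (~~p2 | p3)
≡ p3 & ~p2 & (p2 | p3)
≡ p3 & ~p2

p3 & ~p2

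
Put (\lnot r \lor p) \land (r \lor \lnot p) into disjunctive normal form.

\lnot r \land \lnot p \lor p \land r

(\lnot r \lor p) \land (r \lor \lnot p)
= \lnot r \land r \lor \lnot r \land \lnot p \lor p \land r \lor p \land \lnot p
= \lnot r \land \lnot p \lor p \land r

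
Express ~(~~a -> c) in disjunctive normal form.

~(~~a -> c)
⇔ ~(~~~a | c)   (eliminate ->)
⇔ ~~~~a & ~c   (De Morgan)
⇔ ~~a & ~c   (double negation)
⇔ a & ~c   (double negation)

a & ~c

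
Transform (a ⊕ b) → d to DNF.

(a ⊕ b) → d
⇔ ¬(a ⊕ b) ∨ d   [eliminate →]
⇔ ¬((a ∧ ¬b) ∨ (¬a ∧ b)) ∨ d   [expand ⊕]
⇔ (¬(a ∧ ¬b) ∧ ¬(¬a ∧ b)) ∨ d   [De Morgan]
⇔ ((¬a ∨ ¬¬b) ∧ ¬(¬a ∧ b)) ∨ d   [De Morgan]
⇔ ((¬a ∨ b) ∧ ¬(¬a ∧ b)) ∨ d   [double negation]
⇔ ((¬a ∨ b) ∧ (¬¬a ∨ ¬b)) ∨ d   [De Morgan]
⇔ ((¬a ∨ b) ∧ (a ∨ ¬b)) ∨ d   [double negation]
⇔ (¬a ∧ a) ∨ (¬a ∧ ¬b) ∨ (b ∧ a) ∨ (b ∧ ¬b) ∨ d   [distribute ∧ over ∨]
⇔ (¬a ∧ ¬b) ∨ (b ∧ a) ∨ d   [simplify]

(¬a ∧ ¬b) ∨ (b ∧ a) ∨ d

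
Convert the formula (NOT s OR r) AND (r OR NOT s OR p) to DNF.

NOT s OR r

(NOT s OR r) AND (r OR NOT s OR p)
⇔ (NOT s AND r) OR (NOT s AND NOT s) OR (NOT s AND p) OR (r AND r) OR (r AND NOT s) OR (r AND p)   — distribute AND over OR
⇔ NOT s OR r   — simplify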